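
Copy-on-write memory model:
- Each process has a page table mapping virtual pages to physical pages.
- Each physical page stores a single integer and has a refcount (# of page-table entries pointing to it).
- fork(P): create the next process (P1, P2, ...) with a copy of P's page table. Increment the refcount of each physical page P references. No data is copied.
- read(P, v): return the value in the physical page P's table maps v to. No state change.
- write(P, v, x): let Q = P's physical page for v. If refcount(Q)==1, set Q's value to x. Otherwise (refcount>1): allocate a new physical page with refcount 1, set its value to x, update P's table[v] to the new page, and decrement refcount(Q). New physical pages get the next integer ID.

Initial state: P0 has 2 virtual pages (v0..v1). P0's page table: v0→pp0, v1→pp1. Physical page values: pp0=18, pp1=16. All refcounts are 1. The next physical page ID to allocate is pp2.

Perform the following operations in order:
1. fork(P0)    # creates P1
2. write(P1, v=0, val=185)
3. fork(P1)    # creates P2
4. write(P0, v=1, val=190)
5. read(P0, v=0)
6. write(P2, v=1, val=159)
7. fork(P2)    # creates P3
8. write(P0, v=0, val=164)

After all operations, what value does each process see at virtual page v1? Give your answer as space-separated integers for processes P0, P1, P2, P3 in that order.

Answer: 190 16 159 159

Derivation:
Op 1: fork(P0) -> P1. 2 ppages; refcounts: pp0:2 pp1:2
Op 2: write(P1, v0, 185). refcount(pp0)=2>1 -> COPY to pp2. 3 ppages; refcounts: pp0:1 pp1:2 pp2:1
Op 3: fork(P1) -> P2. 3 ppages; refcounts: pp0:1 pp1:3 pp2:2
Op 4: write(P0, v1, 190). refcount(pp1)=3>1 -> COPY to pp3. 4 ppages; refcounts: pp0:1 pp1:2 pp2:2 pp3:1
Op 5: read(P0, v0) -> 18. No state change.
Op 6: write(P2, v1, 159). refcount(pp1)=2>1 -> COPY to pp4. 5 ppages; refcounts: pp0:1 pp1:1 pp2:2 pp3:1 pp4:1
Op 7: fork(P2) -> P3. 5 ppages; refcounts: pp0:1 pp1:1 pp2:3 pp3:1 pp4:2
Op 8: write(P0, v0, 164). refcount(pp0)=1 -> write in place. 5 ppages; refcounts: pp0:1 pp1:1 pp2:3 pp3:1 pp4:2
P0: v1 -> pp3 = 190
P1: v1 -> pp1 = 16
P2: v1 -> pp4 = 159
P3: v1 -> pp4 = 159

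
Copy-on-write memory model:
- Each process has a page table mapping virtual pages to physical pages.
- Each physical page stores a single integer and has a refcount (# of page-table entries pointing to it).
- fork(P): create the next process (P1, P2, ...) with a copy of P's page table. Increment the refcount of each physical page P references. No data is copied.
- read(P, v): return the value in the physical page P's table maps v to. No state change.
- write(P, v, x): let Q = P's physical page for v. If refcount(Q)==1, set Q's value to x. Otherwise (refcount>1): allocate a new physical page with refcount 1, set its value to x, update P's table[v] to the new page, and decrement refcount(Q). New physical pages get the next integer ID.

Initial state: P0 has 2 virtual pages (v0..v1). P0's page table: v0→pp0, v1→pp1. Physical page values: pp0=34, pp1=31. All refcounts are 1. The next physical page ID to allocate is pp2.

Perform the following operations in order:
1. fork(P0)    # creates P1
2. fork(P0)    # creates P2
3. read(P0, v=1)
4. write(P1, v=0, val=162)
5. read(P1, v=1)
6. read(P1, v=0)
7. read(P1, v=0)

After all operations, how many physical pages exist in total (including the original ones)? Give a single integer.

Op 1: fork(P0) -> P1. 2 ppages; refcounts: pp0:2 pp1:2
Op 2: fork(P0) -> P2. 2 ppages; refcounts: pp0:3 pp1:3
Op 3: read(P0, v1) -> 31. No state change.
Op 4: write(P1, v0, 162). refcount(pp0)=3>1 -> COPY to pp2. 3 ppages; refcounts: pp0:2 pp1:3 pp2:1
Op 5: read(P1, v1) -> 31. No state change.
Op 6: read(P1, v0) -> 162. No state change.
Op 7: read(P1, v0) -> 162. No state change.

Answer: 3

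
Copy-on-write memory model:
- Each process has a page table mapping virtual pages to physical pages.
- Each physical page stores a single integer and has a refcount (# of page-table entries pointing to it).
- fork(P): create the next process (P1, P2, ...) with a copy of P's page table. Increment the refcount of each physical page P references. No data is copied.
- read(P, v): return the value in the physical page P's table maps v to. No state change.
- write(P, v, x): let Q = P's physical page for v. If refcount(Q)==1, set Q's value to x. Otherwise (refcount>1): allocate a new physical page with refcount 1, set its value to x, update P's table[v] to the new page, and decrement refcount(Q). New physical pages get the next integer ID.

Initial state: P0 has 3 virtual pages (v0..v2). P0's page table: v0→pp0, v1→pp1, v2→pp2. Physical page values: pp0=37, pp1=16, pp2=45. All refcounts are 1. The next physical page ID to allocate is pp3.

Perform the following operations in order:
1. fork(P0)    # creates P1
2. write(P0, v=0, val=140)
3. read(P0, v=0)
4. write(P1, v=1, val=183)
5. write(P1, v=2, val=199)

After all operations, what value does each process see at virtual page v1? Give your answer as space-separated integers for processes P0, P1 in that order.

Op 1: fork(P0) -> P1. 3 ppages; refcounts: pp0:2 pp1:2 pp2:2
Op 2: write(P0, v0, 140). refcount(pp0)=2>1 -> COPY to pp3. 4 ppages; refcounts: pp0:1 pp1:2 pp2:2 pp3:1
Op 3: read(P0, v0) -> 140. No state change.
Op 4: write(P1, v1, 183). refcount(pp1)=2>1 -> COPY to pp4. 5 ppages; refcounts: pp0:1 pp1:1 pp2:2 pp3:1 pp4:1
Op 5: write(P1, v2, 199). refcount(pp2)=2>1 -> COPY to pp5. 6 ppages; refcounts: pp0:1 pp1:1 pp2:1 pp3:1 pp4:1 pp5:1
P0: v1 -> pp1 = 16
P1: v1 -> pp4 = 183

Answer: 16 183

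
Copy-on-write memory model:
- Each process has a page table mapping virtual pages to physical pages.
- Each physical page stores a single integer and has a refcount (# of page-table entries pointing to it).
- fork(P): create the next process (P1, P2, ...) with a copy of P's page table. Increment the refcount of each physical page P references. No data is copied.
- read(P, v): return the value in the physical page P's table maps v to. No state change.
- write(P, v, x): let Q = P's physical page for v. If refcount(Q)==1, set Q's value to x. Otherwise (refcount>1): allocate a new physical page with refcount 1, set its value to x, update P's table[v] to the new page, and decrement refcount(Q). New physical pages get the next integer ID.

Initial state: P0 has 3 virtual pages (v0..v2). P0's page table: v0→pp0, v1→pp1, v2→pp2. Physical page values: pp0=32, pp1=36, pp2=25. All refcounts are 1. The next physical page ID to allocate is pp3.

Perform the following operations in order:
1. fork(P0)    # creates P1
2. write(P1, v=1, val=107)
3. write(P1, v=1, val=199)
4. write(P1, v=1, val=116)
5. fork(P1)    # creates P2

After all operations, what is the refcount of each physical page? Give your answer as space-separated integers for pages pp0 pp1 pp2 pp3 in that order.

Op 1: fork(P0) -> P1. 3 ppages; refcounts: pp0:2 pp1:2 pp2:2
Op 2: write(P1, v1, 107). refcount(pp1)=2>1 -> COPY to pp3. 4 ppages; refcounts: pp0:2 pp1:1 pp2:2 pp3:1
Op 3: write(P1, v1, 199). refcount(pp3)=1 -> write in place. 4 ppages; refcounts: pp0:2 pp1:1 pp2:2 pp3:1
Op 4: write(P1, v1, 116). refcount(pp3)=1 -> write in place. 4 ppages; refcounts: pp0:2 pp1:1 pp2:2 pp3:1
Op 5: fork(P1) -> P2. 4 ppages; refcounts: pp0:3 pp1:1 pp2:3 pp3:2

Answer: 3 1 3 2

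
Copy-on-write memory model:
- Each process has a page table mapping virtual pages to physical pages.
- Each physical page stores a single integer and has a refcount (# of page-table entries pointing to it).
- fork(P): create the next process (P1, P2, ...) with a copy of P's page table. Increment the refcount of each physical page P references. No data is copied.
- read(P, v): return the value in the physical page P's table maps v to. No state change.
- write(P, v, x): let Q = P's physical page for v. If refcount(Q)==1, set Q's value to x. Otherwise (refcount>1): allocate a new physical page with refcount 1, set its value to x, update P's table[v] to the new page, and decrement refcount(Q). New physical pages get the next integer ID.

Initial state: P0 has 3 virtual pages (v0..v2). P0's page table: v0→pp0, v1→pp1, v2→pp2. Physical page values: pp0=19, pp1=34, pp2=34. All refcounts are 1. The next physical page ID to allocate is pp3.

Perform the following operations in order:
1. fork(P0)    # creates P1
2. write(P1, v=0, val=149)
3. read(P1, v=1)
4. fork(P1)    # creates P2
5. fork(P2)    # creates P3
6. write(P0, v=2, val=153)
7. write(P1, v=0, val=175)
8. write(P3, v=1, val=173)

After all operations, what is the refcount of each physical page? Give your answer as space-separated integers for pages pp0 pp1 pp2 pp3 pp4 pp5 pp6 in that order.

Answer: 1 3 3 2 1 1 1

Derivation:
Op 1: fork(P0) -> P1. 3 ppages; refcounts: pp0:2 pp1:2 pp2:2
Op 2: write(P1, v0, 149). refcount(pp0)=2>1 -> COPY to pp3. 4 ppages; refcounts: pp0:1 pp1:2 pp2:2 pp3:1
Op 3: read(P1, v1) -> 34. No state change.
Op 4: fork(P1) -> P2. 4 ppages; refcounts: pp0:1 pp1:3 pp2:3 pp3:2
Op 5: fork(P2) -> P3. 4 ppages; refcounts: pp0:1 pp1:4 pp2:4 pp3:3
Op 6: write(P0, v2, 153). refcount(pp2)=4>1 -> COPY to pp4. 5 ppages; refcounts: pp0:1 pp1:4 pp2:3 pp3:3 pp4:1
Op 7: write(P1, v0, 175). refcount(pp3)=3>1 -> COPY to pp5. 6 ppages; refcounts: pp0:1 pp1:4 pp2:3 pp3:2 pp4:1 pp5:1
Op 8: write(P3, v1, 173). refcount(pp1)=4>1 -> COPY to pp6. 7 ppages; refcounts: pp0:1 pp1:3 pp2:3 pp3:2 pp4:1 pp5:1 pp6:1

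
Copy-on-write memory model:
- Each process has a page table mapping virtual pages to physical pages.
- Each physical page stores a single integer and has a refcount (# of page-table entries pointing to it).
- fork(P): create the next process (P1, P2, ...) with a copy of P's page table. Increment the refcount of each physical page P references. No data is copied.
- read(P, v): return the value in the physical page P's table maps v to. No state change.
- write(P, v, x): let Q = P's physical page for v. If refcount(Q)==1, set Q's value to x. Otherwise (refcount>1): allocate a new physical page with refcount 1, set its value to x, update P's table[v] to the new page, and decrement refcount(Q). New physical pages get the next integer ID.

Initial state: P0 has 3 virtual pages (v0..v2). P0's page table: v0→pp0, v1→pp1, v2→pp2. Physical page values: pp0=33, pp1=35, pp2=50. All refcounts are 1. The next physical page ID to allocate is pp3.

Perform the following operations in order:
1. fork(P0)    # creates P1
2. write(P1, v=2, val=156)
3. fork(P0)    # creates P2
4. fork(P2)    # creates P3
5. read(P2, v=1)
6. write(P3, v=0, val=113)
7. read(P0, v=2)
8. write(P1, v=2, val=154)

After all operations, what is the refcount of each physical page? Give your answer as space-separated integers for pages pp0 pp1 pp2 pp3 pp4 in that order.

Answer: 3 4 3 1 1

Derivation:
Op 1: fork(P0) -> P1. 3 ppages; refcounts: pp0:2 pp1:2 pp2:2
Op 2: write(P1, v2, 156). refcount(pp2)=2>1 -> COPY to pp3. 4 ppages; refcounts: pp0:2 pp1:2 pp2:1 pp3:1
Op 3: fork(P0) -> P2. 4 ppages; refcounts: pp0:3 pp1:3 pp2:2 pp3:1
Op 4: fork(P2) -> P3. 4 ppages; refcounts: pp0:4 pp1:4 pp2:3 pp3:1
Op 5: read(P2, v1) -> 35. No state change.
Op 6: write(P3, v0, 113). refcount(pp0)=4>1 -> COPY to pp4. 5 ppages; refcounts: pp0:3 pp1:4 pp2:3 pp3:1 pp4:1
Op 7: read(P0, v2) -> 50. No state change.
Op 8: write(P1, v2, 154). refcount(pp3)=1 -> write in place. 5 ppages; refcounts: pp0:3 pp1:4 pp2:3 pp3:1 pp4:1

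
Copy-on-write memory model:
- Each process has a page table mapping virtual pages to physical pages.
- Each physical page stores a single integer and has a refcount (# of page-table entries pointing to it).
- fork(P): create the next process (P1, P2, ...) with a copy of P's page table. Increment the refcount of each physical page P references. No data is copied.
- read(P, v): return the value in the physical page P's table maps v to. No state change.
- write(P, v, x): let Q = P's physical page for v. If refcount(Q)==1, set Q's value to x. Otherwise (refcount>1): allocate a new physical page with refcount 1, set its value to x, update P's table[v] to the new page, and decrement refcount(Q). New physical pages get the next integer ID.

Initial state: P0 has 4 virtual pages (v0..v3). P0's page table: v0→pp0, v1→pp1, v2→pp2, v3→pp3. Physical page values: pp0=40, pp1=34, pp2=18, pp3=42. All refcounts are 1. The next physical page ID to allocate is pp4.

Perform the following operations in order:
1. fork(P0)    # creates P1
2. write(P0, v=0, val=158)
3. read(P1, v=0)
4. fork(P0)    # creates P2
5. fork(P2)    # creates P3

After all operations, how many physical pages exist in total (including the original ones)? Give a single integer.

Op 1: fork(P0) -> P1. 4 ppages; refcounts: pp0:2 pp1:2 pp2:2 pp3:2
Op 2: write(P0, v0, 158). refcount(pp0)=2>1 -> COPY to pp4. 5 ppages; refcounts: pp0:1 pp1:2 pp2:2 pp3:2 pp4:1
Op 3: read(P1, v0) -> 40. No state change.
Op 4: fork(P0) -> P2. 5 ppages; refcounts: pp0:1 pp1:3 pp2:3 pp3:3 pp4:2
Op 5: fork(P2) -> P3. 5 ppages; refcounts: pp0:1 pp1:4 pp2:4 pp3:4 pp4:3

Answer: 5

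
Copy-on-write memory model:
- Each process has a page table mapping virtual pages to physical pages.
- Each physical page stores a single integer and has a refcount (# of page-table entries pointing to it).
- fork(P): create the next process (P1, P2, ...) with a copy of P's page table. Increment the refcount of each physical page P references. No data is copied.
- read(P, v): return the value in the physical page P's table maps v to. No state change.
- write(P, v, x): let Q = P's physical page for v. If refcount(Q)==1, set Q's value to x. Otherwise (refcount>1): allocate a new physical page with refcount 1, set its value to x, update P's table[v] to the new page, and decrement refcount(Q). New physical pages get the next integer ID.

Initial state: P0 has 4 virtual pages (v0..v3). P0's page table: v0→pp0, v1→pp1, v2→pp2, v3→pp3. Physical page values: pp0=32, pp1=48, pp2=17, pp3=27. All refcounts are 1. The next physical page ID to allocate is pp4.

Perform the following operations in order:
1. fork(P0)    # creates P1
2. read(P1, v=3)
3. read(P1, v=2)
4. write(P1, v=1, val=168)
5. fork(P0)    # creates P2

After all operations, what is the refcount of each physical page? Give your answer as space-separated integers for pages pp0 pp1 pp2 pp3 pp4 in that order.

Op 1: fork(P0) -> P1. 4 ppages; refcounts: pp0:2 pp1:2 pp2:2 pp3:2
Op 2: read(P1, v3) -> 27. No state change.
Op 3: read(P1, v2) -> 17. No state change.
Op 4: write(P1, v1, 168). refcount(pp1)=2>1 -> COPY to pp4. 5 ppages; refcounts: pp0:2 pp1:1 pp2:2 pp3:2 pp4:1
Op 5: fork(P0) -> P2. 5 ppages; refcounts: pp0:3 pp1:2 pp2:3 pp3:3 pp4:1

Answer: 3 2 3 3 1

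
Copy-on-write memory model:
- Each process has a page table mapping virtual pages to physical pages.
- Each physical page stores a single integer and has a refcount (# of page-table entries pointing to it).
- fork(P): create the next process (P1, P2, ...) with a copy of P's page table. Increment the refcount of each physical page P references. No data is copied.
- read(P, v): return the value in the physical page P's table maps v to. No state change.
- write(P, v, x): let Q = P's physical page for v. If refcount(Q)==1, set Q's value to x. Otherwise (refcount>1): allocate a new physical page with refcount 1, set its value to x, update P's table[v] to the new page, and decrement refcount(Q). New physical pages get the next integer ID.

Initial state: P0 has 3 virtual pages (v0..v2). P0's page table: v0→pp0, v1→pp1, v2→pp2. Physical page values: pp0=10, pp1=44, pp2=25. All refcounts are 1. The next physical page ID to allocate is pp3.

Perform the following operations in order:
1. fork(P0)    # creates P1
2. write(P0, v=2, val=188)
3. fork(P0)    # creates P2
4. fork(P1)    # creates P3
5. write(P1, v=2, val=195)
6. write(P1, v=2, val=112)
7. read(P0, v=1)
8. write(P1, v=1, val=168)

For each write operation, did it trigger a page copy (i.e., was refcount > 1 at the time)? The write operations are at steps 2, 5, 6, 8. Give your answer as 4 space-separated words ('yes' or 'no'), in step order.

Op 1: fork(P0) -> P1. 3 ppages; refcounts: pp0:2 pp1:2 pp2:2
Op 2: write(P0, v2, 188). refcount(pp2)=2>1 -> COPY to pp3. 4 ppages; refcounts: pp0:2 pp1:2 pp2:1 pp3:1
Op 3: fork(P0) -> P2. 4 ppages; refcounts: pp0:3 pp1:3 pp2:1 pp3:2
Op 4: fork(P1) -> P3. 4 ppages; refcounts: pp0:4 pp1:4 pp2:2 pp3:2
Op 5: write(P1, v2, 195). refcount(pp2)=2>1 -> COPY to pp4. 5 ppages; refcounts: pp0:4 pp1:4 pp2:1 pp3:2 pp4:1
Op 6: write(P1, v2, 112). refcount(pp4)=1 -> write in place. 5 ppages; refcounts: pp0:4 pp1:4 pp2:1 pp3:2 pp4:1
Op 7: read(P0, v1) -> 44. No state change.
Op 8: write(P1, v1, 168). refcount(pp1)=4>1 -> COPY to pp5. 6 ppages; refcounts: pp0:4 pp1:3 pp2:1 pp3:2 pp4:1 pp5:1

yes yes no yes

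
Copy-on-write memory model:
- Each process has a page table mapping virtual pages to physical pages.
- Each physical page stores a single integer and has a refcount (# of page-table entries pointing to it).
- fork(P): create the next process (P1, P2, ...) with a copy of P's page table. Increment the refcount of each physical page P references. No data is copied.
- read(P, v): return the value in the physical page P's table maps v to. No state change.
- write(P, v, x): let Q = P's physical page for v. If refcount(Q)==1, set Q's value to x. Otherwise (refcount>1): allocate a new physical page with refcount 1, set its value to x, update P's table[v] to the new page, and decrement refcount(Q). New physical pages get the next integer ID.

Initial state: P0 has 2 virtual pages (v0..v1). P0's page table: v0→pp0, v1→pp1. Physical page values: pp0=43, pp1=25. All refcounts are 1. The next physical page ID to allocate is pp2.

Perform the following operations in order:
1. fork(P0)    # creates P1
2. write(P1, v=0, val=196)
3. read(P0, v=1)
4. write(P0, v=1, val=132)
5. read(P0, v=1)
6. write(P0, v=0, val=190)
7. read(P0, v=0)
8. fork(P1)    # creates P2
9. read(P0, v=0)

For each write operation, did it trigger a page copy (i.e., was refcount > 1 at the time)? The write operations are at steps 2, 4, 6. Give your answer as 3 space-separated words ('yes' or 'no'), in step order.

Op 1: fork(P0) -> P1. 2 ppages; refcounts: pp0:2 pp1:2
Op 2: write(P1, v0, 196). refcount(pp0)=2>1 -> COPY to pp2. 3 ppages; refcounts: pp0:1 pp1:2 pp2:1
Op 3: read(P0, v1) -> 25. No state change.
Op 4: write(P0, v1, 132). refcount(pp1)=2>1 -> COPY to pp3. 4 ppages; refcounts: pp0:1 pp1:1 pp2:1 pp3:1
Op 5: read(P0, v1) -> 132. No state change.
Op 6: write(P0, v0, 190). refcount(pp0)=1 -> write in place. 4 ppages; refcounts: pp0:1 pp1:1 pp2:1 pp3:1
Op 7: read(P0, v0) -> 190. No state change.
Op 8: fork(P1) -> P2. 4 ppages; refcounts: pp0:1 pp1:2 pp2:2 pp3:1
Op 9: read(P0, v0) -> 190. No state change.

yes yes no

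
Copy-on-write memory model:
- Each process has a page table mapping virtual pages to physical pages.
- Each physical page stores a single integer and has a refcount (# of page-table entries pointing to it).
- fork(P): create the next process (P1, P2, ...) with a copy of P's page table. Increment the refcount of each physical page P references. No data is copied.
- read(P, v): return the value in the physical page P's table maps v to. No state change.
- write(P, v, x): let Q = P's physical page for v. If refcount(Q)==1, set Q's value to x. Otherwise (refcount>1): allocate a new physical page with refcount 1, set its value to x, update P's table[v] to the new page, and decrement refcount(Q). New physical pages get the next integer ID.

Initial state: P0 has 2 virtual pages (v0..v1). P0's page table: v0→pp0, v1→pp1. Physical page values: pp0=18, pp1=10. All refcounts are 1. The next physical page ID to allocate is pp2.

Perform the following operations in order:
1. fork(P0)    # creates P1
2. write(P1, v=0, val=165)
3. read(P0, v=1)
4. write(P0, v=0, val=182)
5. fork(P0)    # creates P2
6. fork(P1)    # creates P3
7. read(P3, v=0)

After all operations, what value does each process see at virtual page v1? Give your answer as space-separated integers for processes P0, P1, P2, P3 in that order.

Op 1: fork(P0) -> P1. 2 ppages; refcounts: pp0:2 pp1:2
Op 2: write(P1, v0, 165). refcount(pp0)=2>1 -> COPY to pp2. 3 ppages; refcounts: pp0:1 pp1:2 pp2:1
Op 3: read(P0, v1) -> 10. No state change.
Op 4: write(P0, v0, 182). refcount(pp0)=1 -> write in place. 3 ppages; refcounts: pp0:1 pp1:2 pp2:1
Op 5: fork(P0) -> P2. 3 ppages; refcounts: pp0:2 pp1:3 pp2:1
Op 6: fork(P1) -> P3. 3 ppages; refcounts: pp0:2 pp1:4 pp2:2
Op 7: read(P3, v0) -> 165. No state change.
P0: v1 -> pp1 = 10
P1: v1 -> pp1 = 10
P2: v1 -> pp1 = 10
P3: v1 -> pp1 = 10

Answer: 10 10 10 10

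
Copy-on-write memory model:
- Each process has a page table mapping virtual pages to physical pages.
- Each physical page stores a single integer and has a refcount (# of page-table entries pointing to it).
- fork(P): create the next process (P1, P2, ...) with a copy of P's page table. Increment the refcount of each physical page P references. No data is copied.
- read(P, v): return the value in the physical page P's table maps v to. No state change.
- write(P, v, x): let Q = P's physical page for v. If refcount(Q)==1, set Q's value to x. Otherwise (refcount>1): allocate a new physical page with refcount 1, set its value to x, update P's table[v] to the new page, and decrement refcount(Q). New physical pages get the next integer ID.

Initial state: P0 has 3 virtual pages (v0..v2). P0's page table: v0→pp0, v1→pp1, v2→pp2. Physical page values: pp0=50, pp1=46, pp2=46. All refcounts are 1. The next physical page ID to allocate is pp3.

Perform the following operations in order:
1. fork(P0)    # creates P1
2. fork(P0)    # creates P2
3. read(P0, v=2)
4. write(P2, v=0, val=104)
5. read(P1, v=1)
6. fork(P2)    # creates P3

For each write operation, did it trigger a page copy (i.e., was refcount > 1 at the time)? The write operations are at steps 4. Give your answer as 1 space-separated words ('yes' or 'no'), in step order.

Op 1: fork(P0) -> P1. 3 ppages; refcounts: pp0:2 pp1:2 pp2:2
Op 2: fork(P0) -> P2. 3 ppages; refcounts: pp0:3 pp1:3 pp2:3
Op 3: read(P0, v2) -> 46. No state change.
Op 4: write(P2, v0, 104). refcount(pp0)=3>1 -> COPY to pp3. 4 ppages; refcounts: pp0:2 pp1:3 pp2:3 pp3:1
Op 5: read(P1, v1) -> 46. No state change.
Op 6: fork(P2) -> P3. 4 ppages; refcounts: pp0:2 pp1:4 pp2:4 pp3:2

yes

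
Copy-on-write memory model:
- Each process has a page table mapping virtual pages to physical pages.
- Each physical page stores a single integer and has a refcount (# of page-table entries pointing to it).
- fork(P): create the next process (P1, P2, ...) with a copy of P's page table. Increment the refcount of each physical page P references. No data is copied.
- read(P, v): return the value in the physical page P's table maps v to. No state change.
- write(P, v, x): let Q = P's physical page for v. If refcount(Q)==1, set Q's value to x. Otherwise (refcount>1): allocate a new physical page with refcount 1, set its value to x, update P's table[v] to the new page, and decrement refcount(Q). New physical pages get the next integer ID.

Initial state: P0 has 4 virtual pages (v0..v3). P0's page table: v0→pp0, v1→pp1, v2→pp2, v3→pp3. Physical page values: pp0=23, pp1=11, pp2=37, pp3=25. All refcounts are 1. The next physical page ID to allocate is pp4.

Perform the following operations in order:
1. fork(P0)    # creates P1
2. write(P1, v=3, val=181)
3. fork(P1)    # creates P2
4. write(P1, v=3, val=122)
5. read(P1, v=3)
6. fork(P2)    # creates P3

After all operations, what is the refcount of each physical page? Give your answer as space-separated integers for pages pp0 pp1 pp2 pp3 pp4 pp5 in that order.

Op 1: fork(P0) -> P1. 4 ppages; refcounts: pp0:2 pp1:2 pp2:2 pp3:2
Op 2: write(P1, v3, 181). refcount(pp3)=2>1 -> COPY to pp4. 5 ppages; refcounts: pp0:2 pp1:2 pp2:2 pp3:1 pp4:1
Op 3: fork(P1) -> P2. 5 ppages; refcounts: pp0:3 pp1:3 pp2:3 pp3:1 pp4:2
Op 4: write(P1, v3, 122). refcount(pp4)=2>1 -> COPY to pp5. 6 ppages; refcounts: pp0:3 pp1:3 pp2:3 pp3:1 pp4:1 pp5:1
Op 5: read(P1, v3) -> 122. No state change.
Op 6: fork(P2) -> P3. 6 ppages; refcounts: pp0:4 pp1:4 pp2:4 pp3:1 pp4:2 pp5:1

Answer: 4 4 4 1 2 1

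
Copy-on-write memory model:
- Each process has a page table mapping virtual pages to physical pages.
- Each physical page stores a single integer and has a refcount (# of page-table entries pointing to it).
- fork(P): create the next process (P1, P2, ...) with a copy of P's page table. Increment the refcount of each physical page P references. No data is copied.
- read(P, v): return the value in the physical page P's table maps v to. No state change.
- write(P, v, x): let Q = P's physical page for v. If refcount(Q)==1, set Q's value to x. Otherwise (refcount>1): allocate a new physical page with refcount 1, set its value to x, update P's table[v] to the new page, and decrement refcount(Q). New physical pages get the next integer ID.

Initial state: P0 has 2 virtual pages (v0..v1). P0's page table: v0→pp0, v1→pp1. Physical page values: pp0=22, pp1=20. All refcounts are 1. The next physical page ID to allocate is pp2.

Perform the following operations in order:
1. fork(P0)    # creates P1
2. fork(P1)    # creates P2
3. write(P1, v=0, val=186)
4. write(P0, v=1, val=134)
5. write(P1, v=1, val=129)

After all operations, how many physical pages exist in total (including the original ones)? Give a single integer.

Op 1: fork(P0) -> P1. 2 ppages; refcounts: pp0:2 pp1:2
Op 2: fork(P1) -> P2. 2 ppages; refcounts: pp0:3 pp1:3
Op 3: write(P1, v0, 186). refcount(pp0)=3>1 -> COPY to pp2. 3 ppages; refcounts: pp0:2 pp1:3 pp2:1
Op 4: write(P0, v1, 134). refcount(pp1)=3>1 -> COPY to pp3. 4 ppages; refcounts: pp0:2 pp1:2 pp2:1 pp3:1
Op 5: write(P1, v1, 129). refcount(pp1)=2>1 -> COPY to pp4. 5 ppages; refcounts: pp0:2 pp1:1 pp2:1 pp3:1 pp4:1

Answer: 5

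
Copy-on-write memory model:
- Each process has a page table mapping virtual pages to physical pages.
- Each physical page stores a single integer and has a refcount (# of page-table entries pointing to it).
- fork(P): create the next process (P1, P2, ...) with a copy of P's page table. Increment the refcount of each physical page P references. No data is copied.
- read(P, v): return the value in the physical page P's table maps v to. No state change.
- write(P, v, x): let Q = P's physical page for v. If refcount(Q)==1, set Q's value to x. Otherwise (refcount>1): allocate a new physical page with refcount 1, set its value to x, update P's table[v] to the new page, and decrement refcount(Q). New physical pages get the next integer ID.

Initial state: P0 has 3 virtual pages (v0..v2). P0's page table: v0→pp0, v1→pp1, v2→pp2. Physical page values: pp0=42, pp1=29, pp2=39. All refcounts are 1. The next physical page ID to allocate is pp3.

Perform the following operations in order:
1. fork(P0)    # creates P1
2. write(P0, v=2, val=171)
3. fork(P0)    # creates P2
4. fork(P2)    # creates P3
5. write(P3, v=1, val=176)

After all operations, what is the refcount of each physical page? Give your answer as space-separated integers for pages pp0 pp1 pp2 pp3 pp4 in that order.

Op 1: fork(P0) -> P1. 3 ppages; refcounts: pp0:2 pp1:2 pp2:2
Op 2: write(P0, v2, 171). refcount(pp2)=2>1 -> COPY to pp3. 4 ppages; refcounts: pp0:2 pp1:2 pp2:1 pp3:1
Op 3: fork(P0) -> P2. 4 ppages; refcounts: pp0:3 pp1:3 pp2:1 pp3:2
Op 4: fork(P2) -> P3. 4 ppages; refcounts: pp0:4 pp1:4 pp2:1 pp3:3
Op 5: write(P3, v1, 176). refcount(pp1)=4>1 -> COPY to pp4. 5 ppages; refcounts: pp0:4 pp1:3 pp2:1 pp3:3 pp4:1

Answer: 4 3 1 3 1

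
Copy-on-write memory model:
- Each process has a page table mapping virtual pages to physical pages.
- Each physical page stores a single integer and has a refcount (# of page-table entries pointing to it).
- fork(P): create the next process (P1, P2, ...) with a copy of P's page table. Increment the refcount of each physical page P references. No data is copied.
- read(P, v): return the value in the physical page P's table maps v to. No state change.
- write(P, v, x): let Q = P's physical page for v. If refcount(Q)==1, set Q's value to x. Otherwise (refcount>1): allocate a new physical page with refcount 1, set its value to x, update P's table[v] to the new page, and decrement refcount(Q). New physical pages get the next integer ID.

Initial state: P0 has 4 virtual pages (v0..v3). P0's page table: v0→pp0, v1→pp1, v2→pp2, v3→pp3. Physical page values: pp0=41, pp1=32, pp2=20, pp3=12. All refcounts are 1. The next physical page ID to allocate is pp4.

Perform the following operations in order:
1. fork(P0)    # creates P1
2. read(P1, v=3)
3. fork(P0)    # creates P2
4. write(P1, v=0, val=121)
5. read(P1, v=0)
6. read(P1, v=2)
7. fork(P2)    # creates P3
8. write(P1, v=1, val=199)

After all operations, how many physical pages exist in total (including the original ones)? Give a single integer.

Answer: 6

Derivation:
Op 1: fork(P0) -> P1. 4 ppages; refcounts: pp0:2 pp1:2 pp2:2 pp3:2
Op 2: read(P1, v3) -> 12. No state change.
Op 3: fork(P0) -> P2. 4 ppages; refcounts: pp0:3 pp1:3 pp2:3 pp3:3
Op 4: write(P1, v0, 121). refcount(pp0)=3>1 -> COPY to pp4. 5 ppages; refcounts: pp0:2 pp1:3 pp2:3 pp3:3 pp4:1
Op 5: read(P1, v0) -> 121. No state change.
Op 6: read(P1, v2) -> 20. No state change.
Op 7: fork(P2) -> P3. 5 ppages; refcounts: pp0:3 pp1:4 pp2:4 pp3:4 pp4:1
Op 8: write(P1, v1, 199). refcount(pp1)=4>1 -> COPY to pp5. 6 ppages; refcounts: pp0:3 pp1:3 pp2:4 pp3:4 pp4:1 pp5:1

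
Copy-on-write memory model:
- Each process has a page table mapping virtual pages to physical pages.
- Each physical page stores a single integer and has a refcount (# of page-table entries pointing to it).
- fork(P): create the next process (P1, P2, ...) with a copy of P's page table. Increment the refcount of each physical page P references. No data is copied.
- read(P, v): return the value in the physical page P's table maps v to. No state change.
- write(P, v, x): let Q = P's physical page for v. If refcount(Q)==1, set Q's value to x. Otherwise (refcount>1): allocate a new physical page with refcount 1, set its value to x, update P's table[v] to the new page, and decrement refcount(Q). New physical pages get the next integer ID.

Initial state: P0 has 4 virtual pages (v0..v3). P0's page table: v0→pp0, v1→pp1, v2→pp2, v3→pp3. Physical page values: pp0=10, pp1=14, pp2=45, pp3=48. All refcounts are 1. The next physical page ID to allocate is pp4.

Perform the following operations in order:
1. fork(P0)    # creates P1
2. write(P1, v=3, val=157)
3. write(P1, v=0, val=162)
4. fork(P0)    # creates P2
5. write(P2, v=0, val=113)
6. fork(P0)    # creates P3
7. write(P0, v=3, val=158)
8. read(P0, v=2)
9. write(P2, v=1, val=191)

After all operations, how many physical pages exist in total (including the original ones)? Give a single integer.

Op 1: fork(P0) -> P1. 4 ppages; refcounts: pp0:2 pp1:2 pp2:2 pp3:2
Op 2: write(P1, v3, 157). refcount(pp3)=2>1 -> COPY to pp4. 5 ppages; refcounts: pp0:2 pp1:2 pp2:2 pp3:1 pp4:1
Op 3: write(P1, v0, 162). refcount(pp0)=2>1 -> COPY to pp5. 6 ppages; refcounts: pp0:1 pp1:2 pp2:2 pp3:1 pp4:1 pp5:1
Op 4: fork(P0) -> P2. 6 ppages; refcounts: pp0:2 pp1:3 pp2:3 pp3:2 pp4:1 pp5:1
Op 5: write(P2, v0, 113). refcount(pp0)=2>1 -> COPY to pp6. 7 ppages; refcounts: pp0:1 pp1:3 pp2:3 pp3:2 pp4:1 pp5:1 pp6:1
Op 6: fork(P0) -> P3. 7 ppages; refcounts: pp0:2 pp1:4 pp2:4 pp3:3 pp4:1 pp5:1 pp6:1
Op 7: write(P0, v3, 158). refcount(pp3)=3>1 -> COPY to pp7. 8 ppages; refcounts: pp0:2 pp1:4 pp2:4 pp3:2 pp4:1 pp5:1 pp6:1 pp7:1
Op 8: read(P0, v2) -> 45. No state change.
Op 9: write(P2, v1, 191). refcount(pp1)=4>1 -> COPY to pp8. 9 ppages; refcounts: pp0:2 pp1:3 pp2:4 pp3:2 pp4:1 pp5:1 pp6:1 pp7:1 pp8:1

Answer: 9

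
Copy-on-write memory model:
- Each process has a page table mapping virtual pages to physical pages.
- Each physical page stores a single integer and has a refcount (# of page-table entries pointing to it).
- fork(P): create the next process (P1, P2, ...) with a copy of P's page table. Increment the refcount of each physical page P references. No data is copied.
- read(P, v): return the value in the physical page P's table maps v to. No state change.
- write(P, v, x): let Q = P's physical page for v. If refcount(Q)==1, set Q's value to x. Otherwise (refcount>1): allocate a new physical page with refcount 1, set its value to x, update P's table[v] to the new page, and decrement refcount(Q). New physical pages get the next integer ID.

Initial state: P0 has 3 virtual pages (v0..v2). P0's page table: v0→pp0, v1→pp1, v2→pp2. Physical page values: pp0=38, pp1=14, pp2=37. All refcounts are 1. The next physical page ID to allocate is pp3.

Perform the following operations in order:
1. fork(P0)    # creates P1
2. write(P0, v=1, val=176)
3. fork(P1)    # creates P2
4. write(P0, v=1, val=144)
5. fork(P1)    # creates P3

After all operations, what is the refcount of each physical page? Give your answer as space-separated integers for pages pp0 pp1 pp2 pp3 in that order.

Op 1: fork(P0) -> P1. 3 ppages; refcounts: pp0:2 pp1:2 pp2:2
Op 2: write(P0, v1, 176). refcount(pp1)=2>1 -> COPY to pp3. 4 ppages; refcounts: pp0:2 pp1:1 pp2:2 pp3:1
Op 3: fork(P1) -> P2. 4 ppages; refcounts: pp0:3 pp1:2 pp2:3 pp3:1
Op 4: write(P0, v1, 144). refcount(pp3)=1 -> write in place. 4 ppages; refcounts: pp0:3 pp1:2 pp2:3 pp3:1
Op 5: fork(P1) -> P3. 4 ppages; refcounts: pp0:4 pp1:3 pp2:4 pp3:1

Answer: 4 3 4 1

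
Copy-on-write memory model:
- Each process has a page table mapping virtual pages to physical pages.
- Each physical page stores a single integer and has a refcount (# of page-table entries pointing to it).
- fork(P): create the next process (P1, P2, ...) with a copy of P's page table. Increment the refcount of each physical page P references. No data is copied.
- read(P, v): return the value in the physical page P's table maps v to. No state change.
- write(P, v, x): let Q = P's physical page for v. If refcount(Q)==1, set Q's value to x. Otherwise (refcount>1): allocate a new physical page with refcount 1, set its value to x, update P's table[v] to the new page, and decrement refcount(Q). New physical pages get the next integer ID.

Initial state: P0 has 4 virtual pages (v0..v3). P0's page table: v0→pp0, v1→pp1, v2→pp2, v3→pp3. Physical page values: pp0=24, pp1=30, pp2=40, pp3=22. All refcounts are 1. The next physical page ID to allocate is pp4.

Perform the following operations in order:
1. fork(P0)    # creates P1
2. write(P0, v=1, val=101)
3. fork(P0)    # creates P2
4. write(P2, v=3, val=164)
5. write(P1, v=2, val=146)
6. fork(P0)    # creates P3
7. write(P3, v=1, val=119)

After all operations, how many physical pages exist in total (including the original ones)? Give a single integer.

Answer: 8

Derivation:
Op 1: fork(P0) -> P1. 4 ppages; refcounts: pp0:2 pp1:2 pp2:2 pp3:2
Op 2: write(P0, v1, 101). refcount(pp1)=2>1 -> COPY to pp4. 5 ppages; refcounts: pp0:2 pp1:1 pp2:2 pp3:2 pp4:1
Op 3: fork(P0) -> P2. 5 ppages; refcounts: pp0:3 pp1:1 pp2:3 pp3:3 pp4:2
Op 4: write(P2, v3, 164). refcount(pp3)=3>1 -> COPY to pp5. 6 ppages; refcounts: pp0:3 pp1:1 pp2:3 pp3:2 pp4:2 pp5:1
Op 5: write(P1, v2, 146). refcount(pp2)=3>1 -> COPY to pp6. 7 ppages; refcounts: pp0:3 pp1:1 pp2:2 pp3:2 pp4:2 pp5:1 pp6:1
Op 6: fork(P0) -> P3. 7 ppages; refcounts: pp0:4 pp1:1 pp2:3 pp3:3 pp4:3 pp5:1 pp6:1
Op 7: write(P3, v1, 119). refcount(pp4)=3>1 -> COPY to pp7. 8 ppages; refcounts: pp0:4 pp1:1 pp2:3 pp3:3 pp4:2 pp5:1 pp6:1 pp7:1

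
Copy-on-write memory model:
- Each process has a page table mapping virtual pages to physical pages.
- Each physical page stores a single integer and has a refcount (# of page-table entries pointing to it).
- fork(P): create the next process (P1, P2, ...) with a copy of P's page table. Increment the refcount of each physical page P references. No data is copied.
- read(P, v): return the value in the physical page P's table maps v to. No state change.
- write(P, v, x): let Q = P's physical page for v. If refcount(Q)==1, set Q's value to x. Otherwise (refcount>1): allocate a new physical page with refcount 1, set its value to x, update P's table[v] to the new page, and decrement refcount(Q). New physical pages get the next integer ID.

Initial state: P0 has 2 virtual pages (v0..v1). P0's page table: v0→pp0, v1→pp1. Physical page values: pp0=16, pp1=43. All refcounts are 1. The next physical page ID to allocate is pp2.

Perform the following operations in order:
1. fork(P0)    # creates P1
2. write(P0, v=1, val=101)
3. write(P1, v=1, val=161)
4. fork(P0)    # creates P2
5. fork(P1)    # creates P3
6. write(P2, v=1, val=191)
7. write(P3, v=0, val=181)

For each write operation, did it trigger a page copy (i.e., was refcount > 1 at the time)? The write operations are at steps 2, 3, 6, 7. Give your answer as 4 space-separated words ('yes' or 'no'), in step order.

Op 1: fork(P0) -> P1. 2 ppages; refcounts: pp0:2 pp1:2
Op 2: write(P0, v1, 101). refcount(pp1)=2>1 -> COPY to pp2. 3 ppages; refcounts: pp0:2 pp1:1 pp2:1
Op 3: write(P1, v1, 161). refcount(pp1)=1 -> write in place. 3 ppages; refcounts: pp0:2 pp1:1 pp2:1
Op 4: fork(P0) -> P2. 3 ppages; refcounts: pp0:3 pp1:1 pp2:2
Op 5: fork(P1) -> P3. 3 ppages; refcounts: pp0:4 pp1:2 pp2:2
Op 6: write(P2, v1, 191). refcount(pp2)=2>1 -> COPY to pp3. 4 ppages; refcounts: pp0:4 pp1:2 pp2:1 pp3:1
Op 7: write(P3, v0, 181). refcount(pp0)=4>1 -> COPY to pp4. 5 ppages; refcounts: pp0:3 pp1:2 pp2:1 pp3:1 pp4:1

yes no yes yes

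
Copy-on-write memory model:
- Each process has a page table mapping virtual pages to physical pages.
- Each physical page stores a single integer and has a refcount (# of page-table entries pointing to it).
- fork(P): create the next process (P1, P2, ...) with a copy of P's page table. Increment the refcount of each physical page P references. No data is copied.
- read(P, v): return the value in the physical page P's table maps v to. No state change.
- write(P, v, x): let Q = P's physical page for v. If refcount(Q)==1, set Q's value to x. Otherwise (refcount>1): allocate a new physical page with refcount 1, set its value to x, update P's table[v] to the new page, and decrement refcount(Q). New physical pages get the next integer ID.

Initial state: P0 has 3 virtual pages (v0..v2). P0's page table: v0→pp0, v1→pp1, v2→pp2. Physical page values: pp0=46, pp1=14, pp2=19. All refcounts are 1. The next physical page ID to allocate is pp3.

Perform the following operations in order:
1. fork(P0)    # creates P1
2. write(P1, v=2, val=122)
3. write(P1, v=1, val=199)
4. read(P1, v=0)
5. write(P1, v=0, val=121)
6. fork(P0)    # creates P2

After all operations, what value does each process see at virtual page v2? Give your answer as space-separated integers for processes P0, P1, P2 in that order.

Op 1: fork(P0) -> P1. 3 ppages; refcounts: pp0:2 pp1:2 pp2:2
Op 2: write(P1, v2, 122). refcount(pp2)=2>1 -> COPY to pp3. 4 ppages; refcounts: pp0:2 pp1:2 pp2:1 pp3:1
Op 3: write(P1, v1, 199). refcount(pp1)=2>1 -> COPY to pp4. 5 ppages; refcounts: pp0:2 pp1:1 pp2:1 pp3:1 pp4:1
Op 4: read(P1, v0) -> 46. No state change.
Op 5: write(P1, v0, 121). refcount(pp0)=2>1 -> COPY to pp5. 6 ppages; refcounts: pp0:1 pp1:1 pp2:1 pp3:1 pp4:1 pp5:1
Op 6: fork(P0) -> P2. 6 ppages; refcounts: pp0:2 pp1:2 pp2:2 pp3:1 pp4:1 pp5:1
P0: v2 -> pp2 = 19
P1: v2 -> pp3 = 122
P2: v2 -> pp2 = 19

Answer: 19 122 19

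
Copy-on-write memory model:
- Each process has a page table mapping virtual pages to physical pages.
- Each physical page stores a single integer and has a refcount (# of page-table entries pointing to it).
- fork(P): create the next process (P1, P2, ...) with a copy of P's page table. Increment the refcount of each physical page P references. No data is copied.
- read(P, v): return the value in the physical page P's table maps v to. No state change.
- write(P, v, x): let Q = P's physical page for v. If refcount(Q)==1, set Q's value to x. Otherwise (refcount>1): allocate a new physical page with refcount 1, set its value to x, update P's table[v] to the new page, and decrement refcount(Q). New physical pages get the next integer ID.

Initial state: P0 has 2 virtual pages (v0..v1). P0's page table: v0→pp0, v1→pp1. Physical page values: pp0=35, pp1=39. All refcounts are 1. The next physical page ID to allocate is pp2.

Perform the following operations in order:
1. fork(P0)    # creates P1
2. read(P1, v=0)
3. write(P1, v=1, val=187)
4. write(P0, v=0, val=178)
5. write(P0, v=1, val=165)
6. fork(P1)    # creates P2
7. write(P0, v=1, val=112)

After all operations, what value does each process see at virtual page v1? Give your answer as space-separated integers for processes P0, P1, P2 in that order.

Answer: 112 187 187

Derivation:
Op 1: fork(P0) -> P1. 2 ppages; refcounts: pp0:2 pp1:2
Op 2: read(P1, v0) -> 35. No state change.
Op 3: write(P1, v1, 187). refcount(pp1)=2>1 -> COPY to pp2. 3 ppages; refcounts: pp0:2 pp1:1 pp2:1
Op 4: write(P0, v0, 178). refcount(pp0)=2>1 -> COPY to pp3. 4 ppages; refcounts: pp0:1 pp1:1 pp2:1 pp3:1
Op 5: write(P0, v1, 165). refcount(pp1)=1 -> write in place. 4 ppages; refcounts: pp0:1 pp1:1 pp2:1 pp3:1
Op 6: fork(P1) -> P2. 4 ppages; refcounts: pp0:2 pp1:1 pp2:2 pp3:1
Op 7: write(P0, v1, 112). refcount(pp1)=1 -> write in place. 4 ppages; refcounts: pp0:2 pp1:1 pp2:2 pp3:1
P0: v1 -> pp1 = 112
P1: v1 -> pp2 = 187
P2: v1 -> pp2 = 187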